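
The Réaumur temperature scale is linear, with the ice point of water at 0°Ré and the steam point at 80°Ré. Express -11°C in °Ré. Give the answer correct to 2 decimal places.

-8.80°Ré

Linearly onto the Réaumur scale: 0 + (-11.0000 / 100) × (80 - 0) = -8.80°Ré.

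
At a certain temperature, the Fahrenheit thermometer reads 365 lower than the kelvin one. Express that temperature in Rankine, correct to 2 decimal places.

Let x be the kelvin reading; then the Fahrenheit reading is 1.8·x - 459.67.
(1.8·x - 459.67) - x = -365  ⇒  (0.8)·x = 94.67  ⇒  x = 118.3375 K.
In Celsius: 118.3375 - 273.15 = -154.8125°C.
In Rankine: -154.8125 × 1.8 + 491.67 = 213.01°R.

213.01°R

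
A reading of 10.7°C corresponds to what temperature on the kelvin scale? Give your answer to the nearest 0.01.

283.85 K

In kelvin: 10.7000 + 273.15 = 283.85 K.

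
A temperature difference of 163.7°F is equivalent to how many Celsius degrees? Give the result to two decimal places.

For a temperature interval the offset drops out; only the factor 5/9 applies.
163.7 × 5/9 = 90.94.

90.94°C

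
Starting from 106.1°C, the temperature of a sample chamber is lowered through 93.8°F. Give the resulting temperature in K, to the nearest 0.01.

327.14 K

The 93.8°F change is an interval, so only the factor 5/9 applies: -93.8 × 5/9 = -52.1111°C.
Final Celsius temperature: 106.1000 - 52.1111 = 53.9889°C.
In kelvin: 53.9889 + 273.15 = 327.14 K.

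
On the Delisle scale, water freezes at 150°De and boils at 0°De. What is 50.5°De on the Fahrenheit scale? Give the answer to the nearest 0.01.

Linear interpolation between the fixed points: C = (50.5 - 150) × 100 / (0 - 150) = 66.3333°C.
Then 66.3333 × 1.8 + 32 = 151.40°F.

151.40°F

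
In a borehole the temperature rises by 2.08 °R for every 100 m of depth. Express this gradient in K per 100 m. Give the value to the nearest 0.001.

Since only a temperature interval is involved, the additive offset between the scales drops out.
A change of 1°R is a change of 5/9 K, so 2.08 × 5/9 = 1.156.

1.156 K/100 m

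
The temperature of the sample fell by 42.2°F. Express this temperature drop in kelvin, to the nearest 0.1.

For a temperature interval the offset drops out; only the factor 5/9 applies.
42.2 × 5/9 = 23.4.

23.4 K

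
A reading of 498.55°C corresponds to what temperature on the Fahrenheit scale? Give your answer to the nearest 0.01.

929.39°F

In Fahrenheit: 498.5500 × 1.8 + 32 = 929.39°F.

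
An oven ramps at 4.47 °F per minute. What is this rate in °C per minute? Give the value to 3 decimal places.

Since only a temperature interval is involved, the additive offset between the scales drops out.
A change of 1°F is a change of 5/9°C, so 4.47 × 5/9 = 2.483.

2.483 °C/minute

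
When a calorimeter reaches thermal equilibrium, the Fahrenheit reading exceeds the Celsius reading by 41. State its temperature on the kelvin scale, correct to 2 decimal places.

284.40 K

Let x be the Celsius reading; then the Fahrenheit reading is 1.8·x + 32.
(1.8·x + 32) - x = 41  ⇒  (0.8)·x = 9  ⇒  x = 11.2500°C.
In kelvin: 11.2500 + 273.15 = 284.40 K.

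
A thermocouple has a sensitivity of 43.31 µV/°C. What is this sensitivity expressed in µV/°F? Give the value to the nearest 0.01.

Since only a temperature interval is involved, the additive offset between the scales drops out.
A change of 1°F is a change of 5/9°C, so per °F the value is 43.31 × 5/9 = 24.06.

24.06 µV/°F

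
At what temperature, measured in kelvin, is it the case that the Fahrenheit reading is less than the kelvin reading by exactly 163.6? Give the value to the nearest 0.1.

Let K be the kelvin reading. The Fahrenheit reading is F = 1.8·K - 459.67.
Require F - K = -163.6: (0.8)·K - 459.67 = -163.6.
K = (-163.6 + 459.67) / (0.8) = 370.1.

370.1 K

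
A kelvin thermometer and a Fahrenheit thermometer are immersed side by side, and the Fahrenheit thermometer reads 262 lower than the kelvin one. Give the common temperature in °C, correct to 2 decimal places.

Let x be the kelvin reading; then the Fahrenheit reading is 1.8·x - 459.67.
(1.8·x - 459.67) - x = -262  ⇒  (0.8)·x = 197.67  ⇒  x = 247.0875 K.
In Celsius: 247.0875 - 273.15 = -26.06°C.

-26.06°C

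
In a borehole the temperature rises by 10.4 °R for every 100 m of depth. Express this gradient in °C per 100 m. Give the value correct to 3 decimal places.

Since only a temperature interval is involved, the additive offset between the scales drops out.
A change of 1°R is a change of 5/9°C, so 10.4 × 5/9 = 5.778.

5.778 °C/100 m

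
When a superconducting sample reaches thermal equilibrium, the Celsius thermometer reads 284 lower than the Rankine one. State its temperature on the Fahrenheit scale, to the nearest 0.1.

-435.3°F

Let x be the Rankine reading; then the Celsius reading is 5/9·x - 273.15.
(5/9·x - 273.15) - x = -284  ⇒  (-4/9)·x = -10.85  ⇒  x = 24.4125°R.
In Celsius: (24.4125 - 491.67) × 5/9 = -259.5875°C.
In Fahrenheit: -259.5875 × 1.8 + 32 = -435.3°F.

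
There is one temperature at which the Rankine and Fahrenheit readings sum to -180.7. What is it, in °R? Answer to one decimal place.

139.5°R

Let R be the Rankine reading. The Fahrenheit reading is F = 1·R - 459.67.
Require R + F = -180.7: (2)·R - 459.67 = -180.7.
R = (-180.7 + 459.67) / (2) = 139.5.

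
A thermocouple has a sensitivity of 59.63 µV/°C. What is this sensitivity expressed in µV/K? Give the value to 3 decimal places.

The quantity depends on a temperature interval, so only the ratio of degree sizes applies; the offset between the scales is irrelevant.
A change of 1 K is a change of 1°C, so per K the value is 59.63 × 1 = 59.630.

59.630 µV/K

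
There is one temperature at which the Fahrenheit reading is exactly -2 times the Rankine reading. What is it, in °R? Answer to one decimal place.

153.2°R

Let R be the Rankine reading. The Fahrenheit reading is F = 1·R - 459.67.
Require F = -2·R: 1·R - 459.67 = -2·R.
(3)·R = 459.67  ⇒  R = 153.2.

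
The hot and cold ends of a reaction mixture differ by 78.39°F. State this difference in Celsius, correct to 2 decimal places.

43.55°C

For a temperature interval the offset drops out; only the factor 5/9 applies.
78.39 × 5/9 = 43.55.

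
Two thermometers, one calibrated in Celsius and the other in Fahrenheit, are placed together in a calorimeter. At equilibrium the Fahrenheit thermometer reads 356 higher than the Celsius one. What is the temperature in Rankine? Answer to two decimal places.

Let x be the Celsius reading; then the Fahrenheit reading is 1.8·x + 32.
(1.8·x + 32) - x = 356  ⇒  (0.8)·x = 324  ⇒  x = 405.0000°C.
In Rankine: 405.0000 × 1.8 + 491.67 = 1220.67°R.

1220.67°R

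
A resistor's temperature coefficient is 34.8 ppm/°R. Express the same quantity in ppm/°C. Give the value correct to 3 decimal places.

62.640 ppm/°C

Since only a temperature interval is involved, the additive offset between the scales drops out.
A change of 1°C is a change of 1.8°R, so per °C the value is 34.8 × 1.8 = 62.640.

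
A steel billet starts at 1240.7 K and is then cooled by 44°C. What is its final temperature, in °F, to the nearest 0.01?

Initial temperature in Celsius: 1240.7 - 273.15 = 967.5500°C.
Final Celsius temperature: 967.5500 - 44.0000 = 923.5500°C.
In Fahrenheit: 923.5500 × 1.8 + 32 = 1694.39°F.

1694.39°F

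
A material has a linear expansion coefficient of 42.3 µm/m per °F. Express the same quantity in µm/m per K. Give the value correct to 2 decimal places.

Since only a temperature interval is involved, the additive offset between the scales drops out.
A change of 1 K is a change of 1.8°F, so per K the value is 42.3 × 1.8 = 76.14.

76.14 µm/m per K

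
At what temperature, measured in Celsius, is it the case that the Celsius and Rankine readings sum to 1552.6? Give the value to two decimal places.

Let C be the Celsius reading. The Rankine reading is R = 1.8·C + 491.67.
Require C + R = 1552.6: (2.8)·C + 491.67 = 1552.6.
C = (1552.6 - 491.67) / (2.8) = 378.90.

378.90°C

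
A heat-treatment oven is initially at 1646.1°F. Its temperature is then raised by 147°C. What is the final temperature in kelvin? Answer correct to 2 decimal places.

Initial temperature in Celsius: (1646.1 - 32) × 5/9 = 896.7222°C.
Final Celsius temperature: 896.7222 + 147.0000 = 1043.7222°C.
In kelvin: 1043.7222 + 273.15 = 1316.87 K.

1316.87 K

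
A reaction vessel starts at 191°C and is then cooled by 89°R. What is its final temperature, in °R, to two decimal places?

746.47°R

The 89°R change is an interval, so only the factor 5/9 applies: -89 × 5/9 = -49.4444°C.
Final Celsius temperature: 191.0000 - 49.4444 = 141.5556°C.
In Rankine: 141.5556 × 1.8 + 491.67 = 746.47°R.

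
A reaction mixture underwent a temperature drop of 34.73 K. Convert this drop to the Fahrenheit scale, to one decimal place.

Only the scale ratio 1.8 matters for a change in temperature.
34.73 × 1.8 = 62.5.

62.5°F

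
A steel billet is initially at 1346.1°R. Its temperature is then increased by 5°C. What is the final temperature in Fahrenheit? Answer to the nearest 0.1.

895.4°F

Initial temperature in Celsius: (1346.1 - 491.67) × 5/9 = 474.6833°C.
Final Celsius temperature: 474.6833 + 5.0000 = 479.6833°C.
In Fahrenheit: 479.6833 × 1.8 + 32 = 895.4°F.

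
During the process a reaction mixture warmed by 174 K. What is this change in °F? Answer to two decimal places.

An interval of 1 K corresponds to 1.8°F.
174 × 1.8 = 313.20.

313.20°F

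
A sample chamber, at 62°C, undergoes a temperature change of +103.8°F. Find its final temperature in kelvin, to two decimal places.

392.82 K

The 103.8°F change is an interval, so only the factor 5/9 applies: +103.8 × 5/9 = +57.6667°C.
Final Celsius temperature: 62.0000 + 57.6667 = 119.6667°C.
In kelvin: 119.6667 + 273.15 = 392.82 K.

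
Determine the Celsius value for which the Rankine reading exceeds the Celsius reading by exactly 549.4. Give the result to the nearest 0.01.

72.16°C

Let C be the Celsius reading. The Rankine reading is R = 1.8·C + 491.67.
Require R - C = 549.4: (0.8)·C + 491.67 = 549.4.
C = (549.4 - 491.67) / (0.8) = 72.16.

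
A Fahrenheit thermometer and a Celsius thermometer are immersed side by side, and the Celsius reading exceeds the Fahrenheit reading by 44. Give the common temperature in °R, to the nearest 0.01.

320.67°R

Let x be the Fahrenheit reading; then the Celsius reading is 5/9·x - 17.7778.
(5/9·x - 17.7778) - x = 44  ⇒  (-4/9)·x = 61.7778  ⇒  x = -139.0000°F.
In Celsius: (-139 - 32) × 5/9 = -95.0000°C.
In Rankine: -95.0000 × 1.8 + 491.67 = 320.67°R.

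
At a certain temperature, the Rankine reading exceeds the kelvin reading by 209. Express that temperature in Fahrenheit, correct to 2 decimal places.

10.58°F

Let x be the kelvin reading; then the Rankine reading is 1.8·x.
(1.8·x) - x = 209  ⇒  (0.8)·x = 209  ⇒  x = 261.2500 K.
In Celsius: 261.25 - 273.15 = -11.9000°C.
In Fahrenheit: -11.9000 × 1.8 + 32 = 10.58°F.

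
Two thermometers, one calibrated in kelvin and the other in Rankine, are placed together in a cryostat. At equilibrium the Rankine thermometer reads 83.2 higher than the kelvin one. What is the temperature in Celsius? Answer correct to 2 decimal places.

Let x be the kelvin reading; then the Rankine reading is 1.8·x.
(1.8·x) - x = 83.2  ⇒  (0.8)·x = 83.2  ⇒  x = 104.0000 K.
In Celsius: 104 - 273.15 = -169.15°C.

-169.15°C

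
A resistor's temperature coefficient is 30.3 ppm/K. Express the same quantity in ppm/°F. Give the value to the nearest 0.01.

16.83 ppm/°F

The quantity depends on a temperature interval, so only the ratio of degree sizes applies; the offset between the scales is irrelevant.
A change of 1°F is a change of 5/9 K, so per °F the value is 30.3 × 5/9 = 16.83.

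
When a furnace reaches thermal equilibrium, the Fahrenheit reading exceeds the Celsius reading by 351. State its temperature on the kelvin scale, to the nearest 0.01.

671.90 K

Let x be the Celsius reading; then the Fahrenheit reading is 1.8·x + 32.
(1.8·x + 32) - x = 351  ⇒  (0.8)·x = 319  ⇒  x = 398.7500°C.
In kelvin: 398.7500 + 273.15 = 671.90 K.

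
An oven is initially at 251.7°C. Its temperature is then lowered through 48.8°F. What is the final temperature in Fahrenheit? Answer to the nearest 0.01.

436.26°F

The 48.8°F change is an interval, so only the factor 5/9 applies: -48.8 × 5/9 = -27.1111°C.
Final Celsius temperature: 251.7000 - 27.1111 = 224.5889°C.
In Fahrenheit: 224.5889 × 1.8 + 32 = 436.26°F.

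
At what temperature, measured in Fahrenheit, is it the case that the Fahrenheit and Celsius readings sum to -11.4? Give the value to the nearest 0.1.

Let F be the Fahrenheit reading. The Celsius reading is C = 5/9·F - 17.7778.
Require F + C = -11.4: (14/9)·F - 17.7778 = -11.4.
F = (-11.4 + 17.7778) / (14/9) = 4.1.

4.1°F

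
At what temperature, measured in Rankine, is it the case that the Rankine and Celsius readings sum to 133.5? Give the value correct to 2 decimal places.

Let R be the Rankine reading. The Celsius reading is C = 5/9·R - 273.15.
Require R + C = 133.5: (14/9)·R - 273.15 = 133.5.
R = (133.5 + 273.15) / (14/9) = 261.42.

261.42°R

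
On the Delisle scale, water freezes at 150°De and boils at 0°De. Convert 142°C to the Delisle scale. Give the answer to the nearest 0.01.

Linearly onto the Delisle scale: 150 + (142.0000 / 100) × (0 - 150) = -63.00°De.

-63.00°De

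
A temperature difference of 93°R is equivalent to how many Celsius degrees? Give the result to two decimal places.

51.67°C

Only the scale ratio 5/9 matters for a change in temperature.
93 × 5/9 = 51.67.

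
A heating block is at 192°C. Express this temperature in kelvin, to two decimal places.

In kelvin: 192.0000 + 273.15 = 465.15 K.

465.15 K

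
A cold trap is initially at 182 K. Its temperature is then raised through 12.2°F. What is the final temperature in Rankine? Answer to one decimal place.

Initial temperature in Celsius: 182 - 273.15 = -91.1500°C.
The 12.2°F change is an interval, so only the factor 5/9 applies: +12.2 × 5/9 = +6.7778°C.
Final Celsius temperature: -91.1500 + 6.7778 = -84.3722°C.
In Rankine: -84.3722 × 1.8 + 491.67 = 339.8°R.

339.8°R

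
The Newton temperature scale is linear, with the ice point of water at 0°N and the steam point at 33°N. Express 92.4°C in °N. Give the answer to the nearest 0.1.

30.5°N

Linearly onto the Newton scale: 0 + (92.4000 / 100) × (33 - 0) = 30.5°N.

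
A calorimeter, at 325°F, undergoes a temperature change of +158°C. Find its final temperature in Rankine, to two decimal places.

Initial temperature in Celsius: (325 - 32) × 5/9 = 162.7778°C.
Final Celsius temperature: 162.7778 + 158.0000 = 320.7778°C.
In Rankine: 320.7778 × 1.8 + 491.67 = 1069.07°R.

1069.07°R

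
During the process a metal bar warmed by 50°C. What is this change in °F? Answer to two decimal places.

Only the scale ratio 1.8 matters for a change in temperature.
50 × 1.8 = 90.00.

90.00°F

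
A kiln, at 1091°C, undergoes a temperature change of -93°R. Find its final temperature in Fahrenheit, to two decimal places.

The 93°R change is an interval, so only the factor 5/9 applies: -93 × 5/9 = -51.6667°C.
Final Celsius temperature: 1091.0000 - 51.6667 = 1039.3333°C.
In Fahrenheit: 1039.3333 × 1.8 + 32 = 1902.80°F.

1902.80°F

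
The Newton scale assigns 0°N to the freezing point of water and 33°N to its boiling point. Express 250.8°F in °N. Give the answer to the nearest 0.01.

First in Celsius: (250.8 - 32) × 5/9 = 121.5556°C.
Linearly onto the Newton scale: 0 + (121.5556 / 100) × (33 - 0) = 40.11°N.

40.11°N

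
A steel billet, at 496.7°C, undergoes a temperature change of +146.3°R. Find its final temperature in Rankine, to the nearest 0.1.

1532.0°R

The 146.3°R change is an interval, so only the factor 5/9 applies: +146.3 × 5/9 = +81.2778°C.
Final Celsius temperature: 496.7000 + 81.2778 = 577.9778°C.
In Rankine: 577.9778 × 1.8 + 491.67 = 1532.0°R.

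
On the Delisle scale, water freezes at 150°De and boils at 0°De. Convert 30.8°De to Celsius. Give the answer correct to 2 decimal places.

79.47°C

Linear interpolation between the fixed points: C = (30.8 - 150) × 100 / (0 - 150) = 79.4667°C.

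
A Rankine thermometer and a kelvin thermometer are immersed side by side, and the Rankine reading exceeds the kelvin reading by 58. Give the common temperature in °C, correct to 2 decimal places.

-200.65°C

Let x be the Rankine reading; then the kelvin reading is 5/9·x.
(5/9·x) - x = -58  ⇒  (-4/9)·x = -58  ⇒  x = 130.5000°R.
In Celsius: (130.5 - 491.67) × 5/9 = -200.65°C.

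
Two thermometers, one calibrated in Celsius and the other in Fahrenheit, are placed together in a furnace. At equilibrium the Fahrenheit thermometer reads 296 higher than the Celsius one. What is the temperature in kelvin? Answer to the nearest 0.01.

Let x be the Celsius reading; then the Fahrenheit reading is 1.8·x + 32.
(1.8·x + 32) - x = 296  ⇒  (0.8)·x = 264  ⇒  x = 330.0000°C.
In kelvin: 330.0000 + 273.15 = 603.15 K.

603.15 K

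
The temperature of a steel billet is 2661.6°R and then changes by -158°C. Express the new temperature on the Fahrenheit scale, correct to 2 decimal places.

1917.53°F

Initial temperature in Celsius: (2661.6 - 491.67) × 5/9 = 1205.5167°C.
Final Celsius temperature: 1205.5167 - 158.0000 = 1047.5167°C.
In Fahrenheit: 1047.5167 × 1.8 + 32 = 1917.53°F.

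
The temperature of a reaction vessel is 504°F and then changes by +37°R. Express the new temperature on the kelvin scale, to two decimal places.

555.93 K

Initial temperature in Celsius: (504 - 32) × 5/9 = 262.2222°C.
The 37°R change is an interval, so only the factor 5/9 applies: +37 × 5/9 = +20.5556°C.
Final Celsius temperature: 262.2222 + 20.5556 = 282.7778°C.
In kelvin: 282.7778 + 273.15 = 555.93 K.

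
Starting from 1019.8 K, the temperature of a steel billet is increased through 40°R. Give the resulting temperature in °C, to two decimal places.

Initial temperature in Celsius: 1019.8 - 273.15 = 746.6500°C.
The 40°R change is an interval, so only the factor 5/9 applies: +40 × 5/9 = +22.2222°C.
Final Celsius temperature: 746.6500 + 22.2222 = 768.8722°C.

768.87°C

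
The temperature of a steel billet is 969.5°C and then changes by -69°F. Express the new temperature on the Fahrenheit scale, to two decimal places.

The 69°F change is an interval, so only the factor 5/9 applies: -69 × 5/9 = -38.3333°C.
Final Celsius temperature: 969.5000 - 38.3333 = 931.1667°C.
In Fahrenheit: 931.1667 × 1.8 + 32 = 1708.10°F.

1708.10°F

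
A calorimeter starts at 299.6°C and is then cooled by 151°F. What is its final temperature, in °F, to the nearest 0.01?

The 151°F change is an interval, so only the factor 5/9 applies: -151 × 5/9 = -83.8889°C.
Final Celsius temperature: 299.6000 - 83.8889 = 215.7111°C.
In Fahrenheit: 215.7111 × 1.8 + 32 = 420.28°F.

420.28°F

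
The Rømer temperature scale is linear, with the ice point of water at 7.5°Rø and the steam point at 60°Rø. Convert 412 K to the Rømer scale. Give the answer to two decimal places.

80.40°Rø

First in Celsius: 412 - 273.15 = 138.8500°C.
Linearly onto the Rømer scale: 7.5 + (138.8500 / 100) × (60 - 7.5) = 80.40°Rø.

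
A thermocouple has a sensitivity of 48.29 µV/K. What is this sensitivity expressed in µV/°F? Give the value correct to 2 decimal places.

26.83 µV/°F

Since only a temperature interval is involved, the additive offset between the scales drops out.
A change of 1°F is a change of 5/9 K, so per °F the value is 48.29 × 5/9 = 26.83.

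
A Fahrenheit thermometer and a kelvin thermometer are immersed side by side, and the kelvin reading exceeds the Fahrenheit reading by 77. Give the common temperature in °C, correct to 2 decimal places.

Let x be the Fahrenheit reading; then the kelvin reading is 5/9·x + 255.372.
(5/9·x + 255.372) - x = 77  ⇒  (-4/9)·x = -178.372  ⇒  x = 401.3375°F.
In Celsius: (401.3375 - 32) × 5/9 = 205.19°C.

205.19°C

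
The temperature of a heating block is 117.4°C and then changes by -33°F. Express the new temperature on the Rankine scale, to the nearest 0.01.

The 33°F change is an interval, so only the factor 5/9 applies: -33 × 5/9 = -18.3333°C.
Final Celsius temperature: 117.4000 - 18.3333 = 99.0667°C.
In Rankine: 99.0667 × 1.8 + 491.67 = 669.99°R.

669.99°R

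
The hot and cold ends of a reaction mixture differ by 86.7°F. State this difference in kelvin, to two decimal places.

48.17 K

An interval of 1°F corresponds to 5/9 K.
86.7 × 5/9 = 48.17.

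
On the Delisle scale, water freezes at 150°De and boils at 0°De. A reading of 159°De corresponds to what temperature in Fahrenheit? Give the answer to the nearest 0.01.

Linear interpolation between the fixed points: C = (159 - 150) × 100 / (0 - 150) = -6.0000°C.
Then -6.0000 × 1.8 + 32 = 21.20°F.

21.20°F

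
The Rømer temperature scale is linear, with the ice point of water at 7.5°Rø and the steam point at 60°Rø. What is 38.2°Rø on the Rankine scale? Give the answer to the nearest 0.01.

596.93°R

Linear interpolation between the fixed points: C = (38.2 - 7.5) × 100 / (60 - 7.5) = 58.4762°C.
Then 58.4762 × 1.8 + 491.67 = 596.93°R.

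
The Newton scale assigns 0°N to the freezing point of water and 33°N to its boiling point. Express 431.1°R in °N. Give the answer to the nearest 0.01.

-11.10°N

First in Celsius: (431.1 - 491.67) × 5/9 = -33.6500°C.
Linearly onto the Newton scale: 0 + (-33.6500 / 100) × (33 - 0) = -11.10°N.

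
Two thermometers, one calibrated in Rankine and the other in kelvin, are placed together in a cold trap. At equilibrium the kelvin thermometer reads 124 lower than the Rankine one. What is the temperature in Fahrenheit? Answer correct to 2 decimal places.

-180.67°F

Let x be the Rankine reading; then the kelvin reading is 5/9·x.
(5/9·x) - x = -124  ⇒  (-4/9)·x = -124  ⇒  x = 279.0000°R.
In Celsius: (279 - 491.67) × 5/9 = -118.1500°C.
In Fahrenheit: -118.1500 × 1.8 + 32 = -180.67°F.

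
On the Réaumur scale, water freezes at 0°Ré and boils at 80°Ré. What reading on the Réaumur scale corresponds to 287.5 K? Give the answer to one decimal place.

11.5°Ré

First in Celsius: 287.5 - 273.15 = 14.3500°C.
Linearly onto the Réaumur scale: 0 + (14.3500 / 100) × (80 - 0) = 11.5°Ré.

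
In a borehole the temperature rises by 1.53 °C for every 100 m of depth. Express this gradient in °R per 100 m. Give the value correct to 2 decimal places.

2.75 °R/100 m

The quantity depends on a temperature interval, so only the ratio of degree sizes applies; the offset between the scales is irrelevant.
A change of 1°C is a change of 1.8°R, so 1.53 × 1.8 = 2.75.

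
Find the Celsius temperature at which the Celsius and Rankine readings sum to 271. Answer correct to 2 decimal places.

Let C be the Celsius reading. The Rankine reading is R = 1.8·C + 491.67.
Require C + R = 271: (2.8)·C + 491.67 = 271.
C = (271 - 491.67) / (2.8) = -78.81.

-78.81°C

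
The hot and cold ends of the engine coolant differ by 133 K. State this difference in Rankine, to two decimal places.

Only the scale ratio 1.8 matters for a change in temperature.
133 × 1.8 = 239.40.

239.40°R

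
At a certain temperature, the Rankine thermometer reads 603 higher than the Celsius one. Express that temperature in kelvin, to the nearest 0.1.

Let x be the Celsius reading; then the Rankine reading is 1.8·x + 491.67.
(1.8·x + 491.67) - x = 603  ⇒  (0.8)·x = 111.33  ⇒  x = 139.1625°C.
In kelvin: 139.1625 + 273.15 = 412.3 K.

412.3 K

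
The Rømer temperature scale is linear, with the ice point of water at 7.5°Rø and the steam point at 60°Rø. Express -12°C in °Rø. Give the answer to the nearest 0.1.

Linearly onto the Rømer scale: 7.5 + (-12.0000 / 100) × (60 - 7.5) = 1.2°Rø.

1.2°Rø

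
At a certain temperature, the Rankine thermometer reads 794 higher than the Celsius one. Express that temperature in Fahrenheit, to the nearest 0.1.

712.2°F

Let x be the Celsius reading; then the Rankine reading is 1.8·x + 491.67.
(1.8·x + 491.67) - x = 794  ⇒  (0.8)·x = 302.33  ⇒  x = 377.9125°C.
In Fahrenheit: 377.9125 × 1.8 + 32 = 712.2°F.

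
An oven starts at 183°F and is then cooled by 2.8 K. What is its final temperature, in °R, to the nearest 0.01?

637.63°R

Initial temperature in Celsius: (183 - 32) × 5/9 = 83.8889°C.
The 2.8 K change is an interval; Kelvin and Celsius degrees are the same size, so ΔC = -2.8°C.
Final Celsius temperature: 83.8889 - 2.8000 = 81.0889°C.
In Rankine: 81.0889 × 1.8 + 491.67 = 637.63°R.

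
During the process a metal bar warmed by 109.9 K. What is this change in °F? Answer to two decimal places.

Only the scale ratio 1.8 matters for a change in temperature.
109.9 × 1.8 = 197.82.

197.82°F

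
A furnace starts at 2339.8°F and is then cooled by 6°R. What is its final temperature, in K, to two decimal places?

1551.93 K

Initial temperature in Celsius: (2339.8 - 32) × 5/9 = 1282.1111°C.
The 6°R change is an interval, so only the factor 5/9 applies: -6 × 5/9 = -3.3333°C.
Final Celsius temperature: 1282.1111 - 3.3333 = 1278.7778°C.
In kelvin: 1278.7778 + 273.15 = 1551.93 K.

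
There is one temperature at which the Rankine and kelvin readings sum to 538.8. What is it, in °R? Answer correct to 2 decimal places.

346.37°R

Let R be the Rankine reading. The kelvin reading is K = 5/9·R.
Require R + K = 538.8: (14/9)·R = 538.8.
R = (538.8) / (14/9) = 346.37.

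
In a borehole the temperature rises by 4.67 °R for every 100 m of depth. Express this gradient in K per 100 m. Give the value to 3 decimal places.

2.594 K/100 m

Since only a temperature interval is involved, the additive offset between the scales drops out.
A change of 1°R is a change of 5/9 K, so 4.67 × 5/9 = 2.594.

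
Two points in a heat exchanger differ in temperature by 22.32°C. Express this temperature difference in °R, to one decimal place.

Only the scale ratio 1.8 matters for a change in temperature.
22.32 × 1.8 = 40.2.

40.2°R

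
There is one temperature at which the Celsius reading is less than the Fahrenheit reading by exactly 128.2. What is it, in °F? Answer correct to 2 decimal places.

Let F be the Fahrenheit reading. The Celsius reading is C = 5/9·F - 17.7778.
Require C - F = -128.2: (-4/9)·F - 17.7778 = -128.2.
F = (-128.2 + 17.7778) / (-4/9) = 248.45.

248.45°F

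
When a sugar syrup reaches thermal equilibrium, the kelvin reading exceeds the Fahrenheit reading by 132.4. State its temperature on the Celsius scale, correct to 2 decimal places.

Let x be the Fahrenheit reading; then the kelvin reading is 5/9·x + 255.372.
(5/9·x + 255.372) - x = 132.4  ⇒  (-4/9)·x = -122.972  ⇒  x = 276.6875°F.
In Celsius: (276.6875 - 32) × 5/9 = 135.94°C.

135.94°C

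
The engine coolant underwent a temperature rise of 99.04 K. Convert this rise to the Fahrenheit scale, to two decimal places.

For a temperature interval the offset drops out; only the factor 1.8 applies.
99.04 × 1.8 = 178.27.

178.27°F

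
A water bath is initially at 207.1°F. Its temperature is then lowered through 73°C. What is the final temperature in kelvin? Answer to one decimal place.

297.4 K

Initial temperature in Celsius: (207.1 - 32) × 5/9 = 97.2778°C.
Final Celsius temperature: 97.2778 - 73.0000 = 24.2778°C.
In kelvin: 24.2778 + 273.15 = 297.4 K.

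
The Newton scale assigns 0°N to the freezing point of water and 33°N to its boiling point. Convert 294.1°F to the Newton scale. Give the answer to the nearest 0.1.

48.1°N

First in Celsius: (294.1 - 32) × 5/9 = 145.6111°C.
Linearly onto the Newton scale: 0 + (145.6111 / 100) × (33 - 0) = 48.1°N.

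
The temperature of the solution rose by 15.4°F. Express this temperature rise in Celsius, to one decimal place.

8.6°C

For a temperature interval the offset drops out; only the factor 5/9 applies.
15.4 × 5/9 = 8.6.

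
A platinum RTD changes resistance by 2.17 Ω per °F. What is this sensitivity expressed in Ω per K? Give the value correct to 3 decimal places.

The quantity depends on a temperature interval, so only the ratio of degree sizes applies; the offset between the scales is irrelevant.
A change of 1 K is a change of 1.8°F, so per K the value is 2.17 × 1.8 = 3.906.

3.906 Ω per K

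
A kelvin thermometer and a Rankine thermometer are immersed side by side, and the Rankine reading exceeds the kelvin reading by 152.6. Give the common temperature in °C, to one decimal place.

-82.4°C

Let x be the kelvin reading; then the Rankine reading is 1.8·x.
(1.8·x) - x = 152.6  ⇒  (0.8)·x = 152.6  ⇒  x = 190.7500 K.
In Celsius: 190.75 - 273.15 = -82.4°C.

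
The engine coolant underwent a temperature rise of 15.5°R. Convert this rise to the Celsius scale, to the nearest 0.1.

8.6°C

Only the scale ratio 5/9 matters for a change in temperature.
15.5 × 5/9 = 8.6.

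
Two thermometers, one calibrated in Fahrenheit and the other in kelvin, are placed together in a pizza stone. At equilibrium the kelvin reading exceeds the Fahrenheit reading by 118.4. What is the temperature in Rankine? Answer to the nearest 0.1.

767.9°R

Let x be the Fahrenheit reading; then the kelvin reading is 5/9·x + 255.372.
(5/9·x + 255.372) - x = 118.4  ⇒  (-4/9)·x = -136.972  ⇒  x = 308.1875°F.
In Celsius: (308.1875 - 32) × 5/9 = 153.4375°C.
In Rankine: 153.4375 × 1.8 + 491.67 = 767.9°R.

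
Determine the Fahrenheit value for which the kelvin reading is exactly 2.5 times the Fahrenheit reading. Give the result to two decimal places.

131.33°F

Let F be the Fahrenheit reading. The kelvin reading is K = 5/9·F + 255.372.
Require K = 2.5·F: 5/9·F + 255.372 = 2.5·F.
(-35/18)·F = -255.372  ⇒  F = 131.33.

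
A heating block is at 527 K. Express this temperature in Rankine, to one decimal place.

948.6°R

In Celsius: 527 - 273.15 = 253.8500°C.
In Rankine: 253.8500 × 1.8 + 491.67 = 948.6°R.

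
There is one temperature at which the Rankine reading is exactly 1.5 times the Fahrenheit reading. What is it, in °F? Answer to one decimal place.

Let F be the Fahrenheit reading. The Rankine reading is R = 1·F + 459.67.
Require R = 1.5·F: 1·F + 459.67 = 1.5·F.
(-0.5)·F = -459.67  ⇒  F = 919.3.

919.3°F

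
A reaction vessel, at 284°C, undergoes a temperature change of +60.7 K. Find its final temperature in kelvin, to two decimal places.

The 60.7 K change is an interval; Kelvin and Celsius degrees are the same size, so ΔC = +60.7°C.
Final Celsius temperature: 284.0000 + 60.7000 = 344.7000°C.
In kelvin: 344.7000 + 273.15 = 617.85 K.

617.85 K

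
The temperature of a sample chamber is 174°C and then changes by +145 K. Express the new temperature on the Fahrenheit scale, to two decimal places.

The 145 K change is an interval; Kelvin and Celsius degrees are the same size, so ΔC = +145°C.
Final Celsius temperature: 174.0000 + 145.0000 = 319.0000°C.
In Fahrenheit: 319.0000 × 1.8 + 32 = 606.20°F.

606.20°F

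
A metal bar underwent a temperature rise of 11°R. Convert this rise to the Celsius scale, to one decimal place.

6.1°C

Only the scale ratio 5/9 matters for a change in temperature.
11 × 5/9 = 6.1.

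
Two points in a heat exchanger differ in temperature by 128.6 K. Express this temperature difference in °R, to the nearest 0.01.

231.48°R

For a temperature interval the offset drops out; only the factor 1.8 applies.
128.6 × 1.8 = 231.48.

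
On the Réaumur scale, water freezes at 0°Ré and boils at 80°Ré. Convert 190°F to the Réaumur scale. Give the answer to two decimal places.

70.22°Ré

First in Celsius: (190 - 32) × 5/9 = 87.7778°C.
Linearly onto the Réaumur scale: 0 + (87.7778 / 100) × (80 - 0) = 70.22°Ré.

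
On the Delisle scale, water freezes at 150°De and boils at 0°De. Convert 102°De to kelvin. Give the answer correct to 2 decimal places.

305.15 K

Linear interpolation between the fixed points: C = (102 - 150) × 100 / (0 - 150) = 32.0000°C.
Then 32.0000 + 273.15 = 305.15 K.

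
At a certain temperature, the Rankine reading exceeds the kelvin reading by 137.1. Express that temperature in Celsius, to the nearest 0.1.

Let x be the Rankine reading; then the kelvin reading is 5/9·x.
(5/9·x) - x = -137.1  ⇒  (-4/9)·x = -137.1  ⇒  x = 308.4750°R.
In Celsius: (308.475 - 491.67) × 5/9 = -101.8°C.

-101.8°C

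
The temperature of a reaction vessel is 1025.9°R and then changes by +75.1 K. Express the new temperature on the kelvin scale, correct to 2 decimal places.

Initial temperature in Celsius: (1025.9 - 491.67) × 5/9 = 296.7944°C.
The 75.1 K change is an interval; Kelvin and Celsius degrees are the same size, so ΔC = +75.1°C.
Final Celsius temperature: 296.7944 + 75.1000 = 371.8944°C.
In kelvin: 371.8944 + 273.15 = 645.04 K.

645.04 K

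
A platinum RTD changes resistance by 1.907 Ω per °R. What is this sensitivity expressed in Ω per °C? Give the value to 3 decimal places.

3.433 Ω per °C

The quantity depends on a temperature interval, so only the ratio of degree sizes applies; the offset between the scales is irrelevant.
A change of 1°C is a change of 1.8°R, so per °C the value is 1.907 × 1.8 = 3.433.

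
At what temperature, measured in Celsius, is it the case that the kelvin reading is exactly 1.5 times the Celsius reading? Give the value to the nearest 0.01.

Let C be the Celsius reading. The kelvin reading is K = 1·C + 273.15.
Require K = 1.5·C: 1·C + 273.15 = 1.5·C.
(-0.5)·C = -273.15  ⇒  C = 546.30.

546.30°C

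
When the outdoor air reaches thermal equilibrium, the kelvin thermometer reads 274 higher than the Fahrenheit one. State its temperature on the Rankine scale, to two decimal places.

Let x be the Fahrenheit reading; then the kelvin reading is 5/9·x + 255.372.
(5/9·x + 255.372) - x = 274  ⇒  (-4/9)·x = 18.6278  ⇒  x = -41.9125°F.
In Celsius: (-41.9125 - 32) × 5/9 = -41.0625°C.
In Rankine: -41.0625 × 1.8 + 491.67 = 417.76°R.

417.76°R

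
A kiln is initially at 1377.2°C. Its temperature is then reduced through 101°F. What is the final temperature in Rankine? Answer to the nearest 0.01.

The 101°F change is an interval, so only the factor 5/9 applies: -101 × 5/9 = -56.1111°C.
Final Celsius temperature: 1377.2000 - 56.1111 = 1321.0889°C.
In Rankine: 1321.0889 × 1.8 + 491.67 = 2869.63°R.

2869.63°R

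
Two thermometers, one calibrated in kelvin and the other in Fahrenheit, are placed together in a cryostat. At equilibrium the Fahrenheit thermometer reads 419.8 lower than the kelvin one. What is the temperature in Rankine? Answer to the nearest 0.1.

89.7°R

Let x be the kelvin reading; then the Fahrenheit reading is 1.8·x - 459.67.
(1.8·x - 459.67) - x = -419.8  ⇒  (0.8)·x = 39.87  ⇒  x = 49.8375 K.
In Celsius: 49.8375 - 273.15 = -223.3125°C.
In Rankine: -223.3125 × 1.8 + 491.67 = 89.7°R.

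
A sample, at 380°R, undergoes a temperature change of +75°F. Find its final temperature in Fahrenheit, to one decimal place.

Initial temperature in Celsius: (380 - 491.67) × 5/9 = -62.0389°C.
The 75°F change is an interval, so only the factor 5/9 applies: +75 × 5/9 = +41.6667°C.
Final Celsius temperature: -62.0389 + 41.6667 = -20.3722°C.
In Fahrenheit: -20.3722 × 1.8 + 32 = -4.7°F.

-4.7°F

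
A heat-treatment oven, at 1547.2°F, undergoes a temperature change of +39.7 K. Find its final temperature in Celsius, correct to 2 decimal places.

Initial temperature in Celsius: (1547.2 - 32) × 5/9 = 841.7778°C.
The 39.7 K change is an interval; Kelvin and Celsius degrees are the same size, so ΔC = +39.7°C.
Final Celsius temperature: 841.7778 + 39.7000 = 881.4778°C.

881.48°C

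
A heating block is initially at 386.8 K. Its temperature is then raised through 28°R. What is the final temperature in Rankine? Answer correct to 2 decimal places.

Initial temperature in Celsius: 386.8 - 273.15 = 113.6500°C.
The 28°R change is an interval, so only the factor 5/9 applies: +28 × 5/9 = +15.5556°C.
Final Celsius temperature: 113.6500 + 15.5556 = 129.2056°C.
In Rankine: 129.2056 × 1.8 + 491.67 = 724.24°R.

724.24°R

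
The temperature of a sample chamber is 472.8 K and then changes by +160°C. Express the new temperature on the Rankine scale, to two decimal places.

Initial temperature in Celsius: 472.8 - 273.15 = 199.6500°C.
Final Celsius temperature: 199.6500 + 160.0000 = 359.6500°C.
In Rankine: 359.6500 × 1.8 + 491.67 = 1139.04°R.

1139.04°R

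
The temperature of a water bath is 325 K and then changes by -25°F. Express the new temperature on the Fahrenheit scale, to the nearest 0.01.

100.33°F

Initial temperature in Celsius: 325 - 273.15 = 51.8500°C.
The 25°F change is an interval, so only the factor 5/9 applies: -25 × 5/9 = -13.8889°C.
Final Celsius temperature: 51.8500 - 13.8889 = 37.9611°C.
In Fahrenheit: 37.9611 × 1.8 + 32 = 100.33°F.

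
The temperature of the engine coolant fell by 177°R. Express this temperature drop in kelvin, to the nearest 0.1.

98.3 K

For a temperature interval the offset drops out; only the factor 5/9 applies.
177 × 5/9 = 98.3.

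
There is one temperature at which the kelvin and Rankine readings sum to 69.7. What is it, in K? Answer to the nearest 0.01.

Let K be the kelvin reading. The Rankine reading is R = 1.8·K.
Require K + R = 69.7: (2.8)·K = 69.7.
K = (69.7) / (2.8) = 24.89.

24.89 K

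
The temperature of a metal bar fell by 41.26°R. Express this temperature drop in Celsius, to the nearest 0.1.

22.9°C

Only the scale ratio 5/9 matters for a change in temperature.
41.26 × 5/9 = 22.9.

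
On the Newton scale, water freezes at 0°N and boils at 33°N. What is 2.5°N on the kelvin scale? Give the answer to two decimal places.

280.73 K

Linear interpolation between the fixed points: C = (2.5 - 0) × 100 / (33 - 0) = 7.5758°C.
Then 7.5758 + 273.15 = 280.73 K.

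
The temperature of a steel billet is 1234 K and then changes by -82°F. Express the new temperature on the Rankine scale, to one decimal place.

Initial temperature in Celsius: 1234 - 273.15 = 960.8500°C.
The 82°F change is an interval, so only the factor 5/9 applies: -82 × 5/9 = -45.5556°C.
Final Celsius temperature: 960.8500 - 45.5556 = 915.2944°C.
In Rankine: 915.2944 × 1.8 + 491.67 = 2139.2°R.

2139.2°R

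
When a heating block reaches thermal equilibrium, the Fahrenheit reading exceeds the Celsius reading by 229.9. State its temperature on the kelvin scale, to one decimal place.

520.5 K

Let x be the Celsius reading; then the Fahrenheit reading is 1.8·x + 32.
(1.8·x + 32) - x = 229.9  ⇒  (0.8)·x = 197.9  ⇒  x = 247.3750°C.
In kelvin: 247.3750 + 273.15 = 520.5 K.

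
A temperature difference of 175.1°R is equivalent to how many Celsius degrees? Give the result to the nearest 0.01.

97.28°C

For a temperature interval the offset drops out; only the factor 5/9 applies.
175.1 × 5/9 = 97.28.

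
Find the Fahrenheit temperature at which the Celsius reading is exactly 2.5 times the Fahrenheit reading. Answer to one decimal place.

-9.1°F

Let F be the Fahrenheit reading. The Celsius reading is C = 5/9·F - 17.7778.
Require C = 2.5·F: 5/9·F - 17.7778 = 2.5·F.
(-35/18)·F = 17.7778  ⇒  F = -9.1.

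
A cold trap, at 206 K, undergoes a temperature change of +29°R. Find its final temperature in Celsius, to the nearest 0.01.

Initial temperature in Celsius: 206 - 273.15 = -67.1500°C.
The 29°R change is an interval, so only the factor 5/9 applies: +29 × 5/9 = +16.1111°C.
Final Celsius temperature: -67.1500 + 16.1111 = -51.0389°C.

-51.04°C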